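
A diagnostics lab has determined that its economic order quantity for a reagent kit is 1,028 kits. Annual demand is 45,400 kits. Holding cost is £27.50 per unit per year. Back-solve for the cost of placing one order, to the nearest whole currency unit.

Squaring Q* = √(2DS/H) gives Q*² = 2DS/H.
From Q* = √(2DS/H): S = Q*²H / (2D) = 1,028² × 27.5 / (2 × 45,400) = 320.0612.

S ≈ £320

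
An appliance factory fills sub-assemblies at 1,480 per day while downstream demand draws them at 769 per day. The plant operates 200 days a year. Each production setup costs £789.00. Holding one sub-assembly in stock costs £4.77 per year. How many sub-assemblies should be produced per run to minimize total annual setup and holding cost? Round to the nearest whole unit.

Annual demand D = 769 × 200 = 153,800.
Production build-up factor (1 − d/p) = 1 − 769/1,480 = 0.4804.
Q* = √(2DS / (H(1 − d/p))) = √(2 × 153,800 × 789 / (4.77 × 0.4804)).
= √(242,696,400 / 2.2915) ≈ 10291.260.

Q* ≈ 10,291 sub-assemblies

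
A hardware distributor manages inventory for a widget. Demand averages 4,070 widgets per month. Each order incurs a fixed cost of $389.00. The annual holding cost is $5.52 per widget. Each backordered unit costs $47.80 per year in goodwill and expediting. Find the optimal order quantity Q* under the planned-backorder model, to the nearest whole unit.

Q* ≈ 2,771 widgets

Annual demand D = 4,070 × 12 = 48,840.
With planned backorders, Q* = √(2DS/H) · √((H+B)/B).
√(2DS/H) = √(2 × 48,840 × 389 / 5.52) = 2623.663.
√((H+B)/B) = √((5.52+47.8)/47.8) = 1.0562.
Q* ≈ 2771.017.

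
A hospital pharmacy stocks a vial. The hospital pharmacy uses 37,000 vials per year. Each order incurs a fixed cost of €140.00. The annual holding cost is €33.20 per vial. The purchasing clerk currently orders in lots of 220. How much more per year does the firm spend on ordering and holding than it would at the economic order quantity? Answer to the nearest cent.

Extra cost ≈ €8,651.51 per year

EOQ = √(2DS/H) = √(2 × 37,000 × 140 / 33.2) ≈ 558.61.
Cost at Q* = (D/Q*)S + (Q*/2)H = √(2DSH) ≈ €18,545.94.
Cost at Q = 220: (37,000/220)×140 + (220/2)×33.2 = €23,545.45 + €3,652.00 = €27,197.45.
Excess = €27,197.45 − €18,545.94 = €8,651.51.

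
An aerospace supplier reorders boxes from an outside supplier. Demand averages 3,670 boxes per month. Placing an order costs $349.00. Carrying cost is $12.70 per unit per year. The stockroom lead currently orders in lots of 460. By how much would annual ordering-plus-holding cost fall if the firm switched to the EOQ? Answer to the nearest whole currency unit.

Annual demand D = 3,670 × 12 = 44,040.
EOQ = √(2DS/H) = √(2 × 44,040 × 349 / 12.7) ≈ 1555.78.
Cost at Q* = (D/Q*)S + (Q*/2)H = √(2DSH) ≈ $19,758.47.
Cost at Q = 460: (44,040/460)×349 + (460/2)×12.7 = $33,412.96 + $2,921.00 = $36,333.96.
Excess = $36,333.96 − $19,758.47 = $16,575.49.

Extra cost ≈ $16,575 per year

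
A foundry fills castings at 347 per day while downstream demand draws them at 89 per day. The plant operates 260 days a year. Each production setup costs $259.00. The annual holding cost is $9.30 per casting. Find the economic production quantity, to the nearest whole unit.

Q* ≈ 1,317 castings

Annual demand D = 89 × 260 = 23,140.
Production build-up factor (1 − d/p) = 1 − 89/347 = 0.7435.
Q* = √(2DS / (H(1 − d/p))) = √(2 × 23,140 × 259 / (9.3 × 0.7435)).
= √(11,986,520 / 6.9147) ≈ 1316.619.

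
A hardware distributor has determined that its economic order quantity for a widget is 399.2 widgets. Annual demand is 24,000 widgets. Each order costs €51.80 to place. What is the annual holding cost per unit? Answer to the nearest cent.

H ≈ €15.60

Invert the EOQ relation Q*² = 2DS/H.
From Q* = √(2DS/H): H = 2DS / Q*² = 2 × 24,000 × 51.8 / 399.2² = 15.6023.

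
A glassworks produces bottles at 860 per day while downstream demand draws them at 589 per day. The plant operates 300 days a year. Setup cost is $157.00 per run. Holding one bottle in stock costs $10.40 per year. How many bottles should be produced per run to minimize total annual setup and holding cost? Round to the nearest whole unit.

Annual demand D = 589 × 300 = 176,700.
Production build-up factor (1 − d/p) = 1 − 589/860 = 0.3151.
Q* = √(2DS / (H(1 − d/p))) = √(2 × 176,700 × 157 / (10.4 × 0.3151)).
= √(55,483,800 / 3.2772) ≈ 4114.632.

Q* ≈ 4,115 bottles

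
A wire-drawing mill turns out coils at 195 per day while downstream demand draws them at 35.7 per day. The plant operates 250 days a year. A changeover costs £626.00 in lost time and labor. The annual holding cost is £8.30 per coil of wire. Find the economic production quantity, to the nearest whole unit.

Annual demand D = 35.7 × 250 = 8,925.
Production build-up factor (1 − d/p) = 1 − 35.7/195 = 0.8169.
Q* = √(2DS / (H(1 − d/p))) = √(2 × 8,925 × 626 / (8.3 × 0.8169)).
= √(11,174,100 / 6.7805) ≈ 1283.739.

Q* ≈ 1,284 coils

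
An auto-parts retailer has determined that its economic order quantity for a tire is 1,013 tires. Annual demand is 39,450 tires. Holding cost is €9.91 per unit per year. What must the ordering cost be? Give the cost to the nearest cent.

Invert the EOQ relation Q*² = 2DS/H.
From Q* = √(2DS/H): S = Q*²H / (2D) = 1,013² × 9.91 / (2 × 39,450) = 128.8889.

S ≈ €128.89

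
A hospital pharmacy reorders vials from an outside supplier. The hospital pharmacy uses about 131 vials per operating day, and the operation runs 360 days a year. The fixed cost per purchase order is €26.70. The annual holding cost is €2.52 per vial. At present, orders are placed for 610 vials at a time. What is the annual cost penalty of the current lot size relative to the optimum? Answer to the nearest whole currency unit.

Annual demand D = 131 × 360 = 47,160.
EOQ = √(2DS/H) = √(2 × 47,160 × 26.7 / 2.52) ≈ 999.67.
Cost at Q* = (D/Q*)S + (Q*/2)H = √(2DSH) ≈ €2,519.17.
Cost at Q = 610: (47,160/610)×26.7 + (610/2)×2.52 = €2,064.22 + €768.60 = €2,832.82.
Excess = €2,832.82 − €2,519.17 = €313.64.

Extra cost ≈ €314 per year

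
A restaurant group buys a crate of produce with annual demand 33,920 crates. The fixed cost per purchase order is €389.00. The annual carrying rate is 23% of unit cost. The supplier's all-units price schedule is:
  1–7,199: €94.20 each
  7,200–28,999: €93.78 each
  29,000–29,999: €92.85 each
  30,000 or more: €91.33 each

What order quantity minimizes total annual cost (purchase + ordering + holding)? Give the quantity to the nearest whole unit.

Q* ≈ 1,104 crates

Holding cost per unit per year at price C is H = 0.23·C.
For each price level, check whether its EOQ is feasible; otherwise the best quantity at that price is the breakpoint.
EOQ at €94.20 = 1103.6 (feasible in tier 1): TC = 33,920×€94.20 + (33,920/1103.6)×389 + (1103.6/2)×0.23×€94.20 = €3,219,175.51.
EOQ at €93.78 = 1106.1 < 7200, so use break Q=7200: TC = 33,920×€93.78 + (33,920/7200.0)×389 + (7200.0/2)×0.23×€93.78 = €3,260,500.06.
EOQ at €92.85 = 1111.6 < 29000, so use break Q=29000: TC = 33,920×€92.85 + (33,920/29000.0)×389 + (29000.0/2)×0.23×€92.85 = €3,459,581.75.
EOQ at €91.33 = 1120.8 < 30000, so use break Q=30000: TC = 33,920×€91.33 + (33,920/30000.0)×389 + (30000.0/2)×0.23×€91.33 = €3,413,441.93.
Lowest total cost is €3,219,175.51 at Q = 1103.6.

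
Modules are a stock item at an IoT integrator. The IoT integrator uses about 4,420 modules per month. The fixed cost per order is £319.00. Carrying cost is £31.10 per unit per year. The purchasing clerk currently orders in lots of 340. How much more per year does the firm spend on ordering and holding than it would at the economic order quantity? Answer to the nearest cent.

Annual demand D = 4,420 × 12 = 53,040.
EOQ = √(2DS/H) = √(2 × 53,040 × 319 / 31.1) ≈ 1043.11.
Cost at Q* = (D/Q*)S + (Q*/2)H = √(2DSH) ≈ £32,440.85.
Cost at Q = 340: (53,040/340)×319 + (340/2)×31.1 = £49,764.00 + £5,287.00 = £55,051.00.
Excess = £55,051.00 − £32,440.85 = £22,610.15.

Extra cost ≈ £22,610.15 per year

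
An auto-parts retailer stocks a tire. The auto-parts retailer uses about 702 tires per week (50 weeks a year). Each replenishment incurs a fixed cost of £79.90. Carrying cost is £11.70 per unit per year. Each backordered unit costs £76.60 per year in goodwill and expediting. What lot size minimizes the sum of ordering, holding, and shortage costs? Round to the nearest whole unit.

Q* ≈ 743 tires

Annual demand D = 702 × 50 = 35,100.
With planned backorders, Q* = √(2DS/H) · √((H+B)/B).
√(2DS/H) = √(2 × 35,100 × 79.9 / 11.7) = 692.387.
√((H+B)/B) = √((11.7+76.6)/76.6) = 1.0737.
Q* ≈ 743.387.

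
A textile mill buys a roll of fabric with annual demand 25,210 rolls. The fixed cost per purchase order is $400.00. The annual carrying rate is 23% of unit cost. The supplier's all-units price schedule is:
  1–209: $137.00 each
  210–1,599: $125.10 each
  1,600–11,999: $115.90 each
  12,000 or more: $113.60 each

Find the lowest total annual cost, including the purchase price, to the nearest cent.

TC* ≈ $2,949,467.10

Holding cost per unit per year at price C is H = 0.23·C.
For each price level, check whether its EOQ is feasible; otherwise the best quantity at that price is the breakpoint.
Tier 1 ($137.00): EOQ = 800.0 exceeds tier's upper bound 209, so this tier is dominated.
EOQ at $125.10 = 837.2 (feasible in tier 2): TC = 25,210×$125.10 + (25,210/837.2)×400 + (837.2/2)×0.23×$125.10 = $3,177,860.29.
EOQ at $115.90 = 869.8 < 1600, so use break Q=1600: TC = 25,210×$115.90 + (25,210/1600.0)×400 + (1600.0/2)×0.23×$115.90 = $2,949,467.10.
EOQ at $113.60 = 878.6 < 12000, so use break Q=12000: TC = 25,210×$113.60 + (25,210/12000.0)×400 + (12000.0/2)×0.23×$113.60 = $3,021,464.33.
Lowest total cost among the candidates is at Q = 1600.0.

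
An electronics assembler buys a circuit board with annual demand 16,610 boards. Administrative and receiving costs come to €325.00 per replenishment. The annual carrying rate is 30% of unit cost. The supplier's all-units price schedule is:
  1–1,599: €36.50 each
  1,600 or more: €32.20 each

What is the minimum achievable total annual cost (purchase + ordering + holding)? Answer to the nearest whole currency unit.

Holding cost per unit per year at price C is H = 0.30·C.
Candidates are each tier's EOQ (if it falls in that tier) and each price-break quantity.
EOQ at €36.50 = 993.0 (feasible in tier 1): TC = 16,610×€36.50 + (16,610/993.0)×325 + (993.0/2)×0.30×€36.50 = €617,137.98.
EOQ at €32.20 = 1057.2 < 1600, so use break Q=1600: TC = 16,610×€32.20 + (16,610/1600.0)×325 + (1600.0/2)×0.30×€32.20 = €545,943.91.
Lowest total cost among the candidates is at Q = 1600.0.

TC* ≈ €545,944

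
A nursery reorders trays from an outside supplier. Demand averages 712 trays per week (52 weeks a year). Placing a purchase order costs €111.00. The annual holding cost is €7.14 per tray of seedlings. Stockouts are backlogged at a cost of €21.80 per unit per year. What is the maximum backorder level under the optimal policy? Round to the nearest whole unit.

S* ≈ 305 trays

Annual demand D = 712 × 52 = 37,024.
With planned backorders, Q* = √(2DS/H) · √((H+B)/B).
√(2DS/H) = √(2 × 37,024 × 111 / 7.14) = 1072.924.
√((H+B)/B) = √((7.14+21.8)/21.8) = 1.1522.
Q* ≈ 1236.204.
S* = Q* · H/(H+B) = 1236.204 × 7.14/28.94 ≈ 304.993.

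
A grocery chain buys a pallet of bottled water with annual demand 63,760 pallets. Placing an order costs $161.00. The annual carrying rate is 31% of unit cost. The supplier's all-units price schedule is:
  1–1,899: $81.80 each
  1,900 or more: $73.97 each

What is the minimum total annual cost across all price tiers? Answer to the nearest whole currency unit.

TC* ≈ $4,743,514

Holding cost per unit per year at price C is H = 0.31·C.
For each price level, check whether its EOQ is feasible; otherwise the best quantity at that price is the breakpoint.
EOQ at $81.80 = 899.8 (feasible in tier 1): TC = 63,760×$81.80 + (63,760/899.8)×161 + (899.8/2)×0.31×$81.80 = $5,238,385.05.
EOQ at $73.97 = 946.2 < 1900, so use break Q=1900: TC = 63,760×$73.97 + (63,760/1900.0)×161 + (1900.0/2)×0.31×$73.97 = $4,743,514.19.
Lowest total cost among the candidates is at Q = 1900.0.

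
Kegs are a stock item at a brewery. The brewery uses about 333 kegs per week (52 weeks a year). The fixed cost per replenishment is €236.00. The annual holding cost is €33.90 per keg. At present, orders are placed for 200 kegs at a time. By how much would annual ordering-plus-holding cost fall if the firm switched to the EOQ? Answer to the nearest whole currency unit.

Annual demand D = 333 × 52 = 17,316.
EOQ = √(2DS/H) = √(2 × 17,316 × 236 / 33.9) ≈ 491.02.
Cost at Q* = (D/Q*)S + (Q*/2)H = √(2DSH) ≈ €16,645.42.
Cost at Q = 200: (17,316/200)×236 + (200/2)×33.9 = €20,432.88 + €3,390.00 = €23,822.88.
Excess = €23,822.88 − €16,645.42 = €7,177.46.

Extra cost ≈ €7,177 per year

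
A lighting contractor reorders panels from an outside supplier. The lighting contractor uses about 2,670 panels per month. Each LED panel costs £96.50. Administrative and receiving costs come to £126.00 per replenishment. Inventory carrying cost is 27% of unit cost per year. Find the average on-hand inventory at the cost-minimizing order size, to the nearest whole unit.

Average inventory ≈ 278 panels

Annual demand D = 2,670 × 12 = 32,040.
Holding cost H = 0.27 × £96.50 = £26.0550 per unit per year.
The optimal lot size = √(2DS/H) = √(2 × 32,040 × 126 / 26.055) ≈ 556.67.
Average inventory = Q*/2 ≈ 556.67 / 2 = 278.337.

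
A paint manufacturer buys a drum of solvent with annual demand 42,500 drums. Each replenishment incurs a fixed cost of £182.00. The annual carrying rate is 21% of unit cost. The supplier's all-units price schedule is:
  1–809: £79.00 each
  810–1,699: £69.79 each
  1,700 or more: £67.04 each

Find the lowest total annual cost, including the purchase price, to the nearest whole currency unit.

TC* ≈ £2,865,717

Holding cost per unit per year at price C is H = 0.21·C.
Evaluate total cost at each tier's feasible EOQ or, if the EOQ is below the tier, at the tier's minimum quantity.
Tier 1 (£79.00): EOQ = 965.7 exceeds tier's upper bound 809, so this tier is dominated.
EOQ at £69.79 = 1027.4 (feasible in tier 2): TC = 42,500×£69.79 + (42,500/1027.4)×182 + (1027.4/2)×0.21×£69.79 = £2,981,132.45.
EOQ at £67.04 = 1048.3 < 1700, so use break Q=1700: TC = 42,500×£67.04 + (42,500/1700.0)×182 + (1700.0/2)×0.21×£67.04 = £2,865,716.64.
Lowest total cost among the candidates is at Q = 1700.0.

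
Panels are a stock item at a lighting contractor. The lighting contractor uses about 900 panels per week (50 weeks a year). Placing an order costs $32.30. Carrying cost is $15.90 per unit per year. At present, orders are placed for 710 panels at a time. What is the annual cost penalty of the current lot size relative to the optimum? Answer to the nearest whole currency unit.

Extra cost ≈ $893 per year

Annual demand D = 900 × 50 = 45,000.
EOQ = √(2DS/H) = √(2 × 45,000 × 32.3 / 15.9) ≈ 427.59.
Cost at Q* = (D/Q*)S + (Q*/2)H = √(2DSH) ≈ $6,798.62.
Cost at Q = 710: (45,000/710)×32.3 + (710/2)×15.9 = $2,047.18 + $5,644.50 = $7,691.68.
Excess = $7,691.68 − $6,798.62 = $893.06.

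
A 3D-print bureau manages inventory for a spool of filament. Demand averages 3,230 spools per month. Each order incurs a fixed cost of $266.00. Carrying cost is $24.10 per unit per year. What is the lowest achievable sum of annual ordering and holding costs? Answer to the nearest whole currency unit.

TC* ≈ $22,292

Annual demand D = 3,230 × 12 = 38,760.
Q* = √(2DS/H) = √(2 × 38,760 × 266 / 24.1) ≈ 924.99.
At Q*, ordering cost (D/Q*)S equals holding cost (Q*/2)H, each = √(DSH/2).
Minimum total = √(2DSH) = √(2 × 38,760 × 266 × 24.1) ≈ 22292.369.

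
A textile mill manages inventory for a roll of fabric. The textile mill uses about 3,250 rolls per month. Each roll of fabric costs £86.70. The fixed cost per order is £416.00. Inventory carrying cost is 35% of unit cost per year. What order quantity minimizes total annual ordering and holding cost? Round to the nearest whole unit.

Q* ≈ 1,034 rolls

Annual demand D = 3,250 × 12 = 39,000.
Holding cost H = 0.35 × £86.70 = £30.3450 per unit per year.
EOQ = √(2DS / H) = √(2 × 39,000 × 416 / 30.345).
= √(32,448,000 / 30.345) = √1,069,303.0153 ≈ 1034.071.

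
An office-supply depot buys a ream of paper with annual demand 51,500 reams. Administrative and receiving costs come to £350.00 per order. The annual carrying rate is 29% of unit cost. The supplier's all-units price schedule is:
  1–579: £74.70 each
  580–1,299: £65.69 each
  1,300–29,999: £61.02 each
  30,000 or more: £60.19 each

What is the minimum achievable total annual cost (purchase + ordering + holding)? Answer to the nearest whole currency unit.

Holding cost per unit per year at price C is H = 0.29·C.
Candidates are each tier's EOQ (if it falls in that tier) and each price-break quantity.
Tier 1 (£74.70): EOQ = 1290.0 exceeds tier's upper bound 579, so this tier is dominated.
Tier 2 (£65.69): EOQ = 1375.6 exceeds tier's upper bound 1299, so this tier is dominated.
EOQ at £61.02 = 1427.3 (feasible in tier 3): TC = 51,500×£61.02 + (51,500/1427.3)×350 + (1427.3/2)×0.29×£61.02 = £3,167,787.35.
EOQ at £60.19 = 1437.1 < 30000, so use break Q=30000: TC = 51,500×£60.19 + (51,500/30000.0)×350 + (30000.0/2)×0.29×£60.19 = £3,362,212.33.
Lowest total cost among the candidates is at Q = 1427.3.

TC* ≈ £3,167,787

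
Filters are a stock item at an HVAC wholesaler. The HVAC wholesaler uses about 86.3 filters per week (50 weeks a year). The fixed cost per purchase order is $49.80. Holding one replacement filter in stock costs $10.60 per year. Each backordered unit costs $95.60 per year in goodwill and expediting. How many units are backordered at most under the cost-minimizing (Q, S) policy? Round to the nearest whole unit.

S* ≈ 21 filters

Annual demand D = 86.3 × 50 = 4,315.
With planned backorders, Q* = √(2DS/H) · √((H+B)/B).
√(2DS/H) = √(2 × 4,315 × 49.8 / 10.6) = 201.357.
√((H+B)/B) = √((10.6+95.6)/95.6) = 1.0540.
Q* ≈ 212.227.
S* = Q* · H/(H+B) = 212.227 × 10.6/106.2 ≈ 21.183.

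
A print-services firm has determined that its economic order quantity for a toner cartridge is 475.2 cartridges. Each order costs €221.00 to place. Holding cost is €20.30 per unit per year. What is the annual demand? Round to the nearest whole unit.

D ≈ 10,371 cartridges per year

Invert the EOQ relation Q*² = 2DS/H.
From Q* = √(2DS/H): D = Q*²H / (2S) = 475.2² × 20.3 / (2 × 221) = 10371.143.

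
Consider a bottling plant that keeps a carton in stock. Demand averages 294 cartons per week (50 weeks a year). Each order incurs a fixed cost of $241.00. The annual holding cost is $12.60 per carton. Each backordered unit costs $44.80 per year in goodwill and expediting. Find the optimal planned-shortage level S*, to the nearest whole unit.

Annual demand D = 294 × 50 = 14,700.
With planned backorders, Q* = √(2DS/H) · √((H+B)/B).
√(2DS/H) = √(2 × 14,700 × 241 / 12.6) = 749.889.
√((H+B)/B) = √((12.6+44.8)/44.8) = 1.1319.
Q* ≈ 848.817.
S* = Q* · H/(H+B) = 848.817 × 12.6/57.4 ≈ 186.326.

S* ≈ 186 cartons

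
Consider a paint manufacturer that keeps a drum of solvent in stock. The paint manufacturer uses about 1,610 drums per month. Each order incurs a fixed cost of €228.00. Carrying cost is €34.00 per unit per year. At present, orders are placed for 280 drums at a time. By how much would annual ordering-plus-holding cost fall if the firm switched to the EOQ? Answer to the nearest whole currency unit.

Extra cost ≈ €3,185 per year

Annual demand D = 1,610 × 12 = 19,320.
EOQ = √(2DS/H) = √(2 × 19,320 × 228 / 34) ≈ 509.03.
Cost at Q* = (D/Q*)S + (Q*/2)H = √(2DSH) ≈ €17,307.15.
Cost at Q = 280: (19,320/280)×228 + (280/2)×34 = €15,732.00 + €4,760.00 = €20,492.00.
Excess = €20,492.00 − €17,307.15 = €3,184.85.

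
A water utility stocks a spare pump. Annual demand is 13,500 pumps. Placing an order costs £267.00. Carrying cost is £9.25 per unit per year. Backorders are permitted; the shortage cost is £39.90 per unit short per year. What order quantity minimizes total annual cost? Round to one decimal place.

Q* ≈ 979.8 pumps

With planned backorders, Q* = √(2DS/H) · √((H+B)/B).
√(2DS/H) = √(2 × 13,500 × 267 / 9.25) = 882.809.
√((H+B)/B) = √((9.25+39.9)/39.9) = 1.1099.
Q* ≈ 979.810.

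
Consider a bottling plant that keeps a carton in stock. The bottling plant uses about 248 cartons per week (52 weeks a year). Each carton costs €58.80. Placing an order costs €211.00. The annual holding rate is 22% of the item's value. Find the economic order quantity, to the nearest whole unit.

Q* ≈ 649 cartons

Annual demand D = 248 × 52 = 12,896.
Holding cost H = 0.22 × €58.80 = €12.9360 per unit per year.
EOQ = √(2DS / H) = √(2 × 12,896 × 211 / 12.936).
= √(5,442,112 / 12.936) = √420,695.1144 ≈ 648.610.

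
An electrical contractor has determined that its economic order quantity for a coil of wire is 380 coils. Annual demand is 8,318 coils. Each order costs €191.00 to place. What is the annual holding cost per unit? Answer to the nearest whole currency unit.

The basic EOQ model gives Q* = √(2DS/H); rearrange for the unknown.
From Q* = √(2DS/H): H = 2DS / Q*² = 2 × 8,318 × 191 / 380² = 22.0047.

H ≈ €22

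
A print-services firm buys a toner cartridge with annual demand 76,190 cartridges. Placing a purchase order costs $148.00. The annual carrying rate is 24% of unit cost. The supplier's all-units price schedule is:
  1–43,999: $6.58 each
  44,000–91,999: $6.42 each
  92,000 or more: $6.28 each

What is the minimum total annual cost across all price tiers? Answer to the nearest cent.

Holding cost per unit per year at price C is H = 0.24·C.
Evaluate total cost at each tier's feasible EOQ or, if the EOQ is below the tier, at the tier's minimum quantity.
EOQ at $6.58 = 3779.0 (feasible in tier 1): TC = 76,190×$6.58 + (76,190/3779.0)×148 + (3779.0/2)×0.24×$6.58 = $507,297.99.
EOQ at $6.42 = 3825.8 < 44000, so use break Q=44000: TC = 76,190×$6.42 + (76,190/44000.0)×148 + (44000.0/2)×0.24×$6.42 = $523,293.68.
EOQ at $6.28 = 3868.2 < 92000, so use break Q=92000: TC = 76,190×$6.28 + (76,190/92000.0)×148 + (92000.0/2)×0.24×$6.28 = $547,926.97.
Lowest total cost among the candidates is at Q = 3779.0.

TC* ≈ $507,297.99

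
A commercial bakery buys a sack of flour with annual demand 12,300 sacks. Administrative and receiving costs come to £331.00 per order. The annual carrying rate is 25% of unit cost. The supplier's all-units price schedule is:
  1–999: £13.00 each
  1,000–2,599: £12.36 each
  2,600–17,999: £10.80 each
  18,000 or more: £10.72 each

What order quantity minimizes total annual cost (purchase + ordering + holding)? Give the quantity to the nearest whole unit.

Q* ≈ 2,600 sacks

Holding cost per unit per year at price C is H = 0.25·C.
Candidates are each tier's EOQ (if it falls in that tier) and each price-break quantity.
Tier 1 (£13.00): EOQ = 1582.9 exceeds tier's upper bound 999, so this tier is dominated.
EOQ at £12.36 = 1623.3 (feasible in tier 2): TC = 12,300×£12.36 + (12,300/1623.3)×331 + (1623.3/2)×0.25×£12.36 = £157,044.04.
EOQ at £10.80 = 1736.6 < 2600, so use break Q=2600: TC = 12,300×£10.80 + (12,300/2600.0)×331 + (2600.0/2)×0.25×£10.80 = £137,915.88.
EOQ at £10.72 = 1743.1 < 18000, so use break Q=18000: TC = 12,300×£10.72 + (12,300/18000.0)×331 + (18000.0/2)×0.25×£10.72 = £156,202.18.
Lowest total cost is £137,915.88 at Q = 2600.0.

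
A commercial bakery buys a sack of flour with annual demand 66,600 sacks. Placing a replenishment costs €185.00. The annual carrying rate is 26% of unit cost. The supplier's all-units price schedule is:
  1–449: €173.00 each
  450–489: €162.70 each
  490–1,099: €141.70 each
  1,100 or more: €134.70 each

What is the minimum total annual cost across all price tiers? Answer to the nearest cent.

Holding cost per unit per year at price C is H = 0.26·C.
For each price level, check whether its EOQ is feasible; otherwise the best quantity at that price is the breakpoint.
Tier 1 (€173.00): EOQ = 740.2 exceeds tier's upper bound 449, so this tier is dominated.
Tier 2 (€162.70): EOQ = 763.2 exceeds tier's upper bound 489, so this tier is dominated.
EOQ at €141.70 = 817.8 (feasible in tier 3): TC = 66,600×€141.70 + (66,600/817.8)×185 + (817.8/2)×0.26×€141.70 = €9,467,350.72.
EOQ at €134.70 = 838.8 < 1100, so use break Q=1100: TC = 66,600×€134.70 + (66,600/1100.0)×185 + (1100.0/2)×0.26×€134.70 = €9,001,483.01.
Lowest total cost among the candidates is at Q = 1100.0.

TC* ≈ €9,001,483.01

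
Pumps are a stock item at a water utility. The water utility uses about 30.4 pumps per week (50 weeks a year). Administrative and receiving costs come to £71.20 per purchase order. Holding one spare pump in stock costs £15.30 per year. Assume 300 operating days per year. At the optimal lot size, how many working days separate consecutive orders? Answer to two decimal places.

Annual demand D = 30.4 × 50 = 1,520.
EOQ = √(2DS/H) = √(2 × 1,520 × 71.2 / 15.3) ≈ 118.94.
Cycle time = Q*/D × 300 = 118.94 / 1,520 × 300 ≈ 23.475 days.

T ≈ 23.48 days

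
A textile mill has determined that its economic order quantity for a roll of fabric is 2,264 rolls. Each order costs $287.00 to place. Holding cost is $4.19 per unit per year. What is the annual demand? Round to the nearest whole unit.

Squaring Q* = √(2DS/H) gives Q*² = 2DS/H.
From Q* = √(2DS/H): D = Q*²H / (2S) = 2,264² × 4.19 / (2 × 287) = 37415.795.

D ≈ 37,416 rolls per year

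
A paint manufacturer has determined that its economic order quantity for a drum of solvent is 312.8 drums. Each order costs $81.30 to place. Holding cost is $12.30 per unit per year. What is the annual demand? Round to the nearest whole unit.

D ≈ 7,401 drums per year

Squaring Q* = √(2DS/H) gives Q*² = 2DS/H.
From Q* = √(2DS/H): D = Q*²H / (2S) = 312.8² × 12.3 / (2 × 81.3) = 7401.471.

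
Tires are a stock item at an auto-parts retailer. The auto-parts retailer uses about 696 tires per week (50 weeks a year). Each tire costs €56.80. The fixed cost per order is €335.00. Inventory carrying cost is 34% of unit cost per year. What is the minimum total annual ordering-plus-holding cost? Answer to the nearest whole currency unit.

Annual demand D = 696 × 50 = 34,800.
Holding cost H = 0.34 × €56.80 = €19.3120 per unit per year.
Q* = √(2DS/H) = √(2 × 34,800 × 335 / 19.312) ≈ 1098.79.
At Q*, ordering cost (D/Q*)S equals holding cost (Q*/2)H, each = √(DSH/2).
Minimum total = √(2DSH) = √(2 × 34,800 × 335 × 19.312) ≈ 21219.769.

TC* ≈ €21,220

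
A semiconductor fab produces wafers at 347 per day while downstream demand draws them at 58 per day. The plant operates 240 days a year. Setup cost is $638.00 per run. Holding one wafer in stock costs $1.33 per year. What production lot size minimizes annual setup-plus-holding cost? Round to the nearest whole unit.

Q* ≈ 4,004 wafers

Annual demand D = 58 × 240 = 13,920.
Production build-up factor (1 − d/p) = 1 − 58/347 = 0.8329.
Q* = √(2DS / (H(1 − d/p))) = √(2 × 13,920 × 638 / (1.33 × 0.8329)).
= √(17,761,920 / 1.1077) ≈ 4004.377.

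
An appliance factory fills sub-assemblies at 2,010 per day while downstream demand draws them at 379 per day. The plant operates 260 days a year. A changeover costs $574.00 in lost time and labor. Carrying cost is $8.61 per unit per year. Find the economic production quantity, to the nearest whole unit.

Annual demand D = 379 × 260 = 98,540.
Production build-up factor (1 − d/p) = 1 − 379/2,010 = 0.8114.
Q* = √(2DS / (H(1 − d/p))) = √(2 × 98,540 × 574 / (8.61 × 0.8114)).
= √(113,123,920 / 6.9865) ≈ 4023.896.

Q* ≈ 4,024 sub-assemblies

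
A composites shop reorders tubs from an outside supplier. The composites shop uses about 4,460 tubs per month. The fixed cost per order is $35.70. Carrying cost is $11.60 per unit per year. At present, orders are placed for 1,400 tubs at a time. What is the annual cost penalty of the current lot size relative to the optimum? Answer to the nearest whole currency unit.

Extra cost ≈ $2,827 per year

Annual demand D = 4,460 × 12 = 53,520.
EOQ = √(2DS/H) = √(2 × 53,520 × 35.7 / 11.6) ≈ 573.96.
Cost at Q* = (D/Q*)S + (Q*/2)H = √(2DSH) ≈ $6,657.88.
Cost at Q = 1,400: (53,520/1,400)×35.7 + (1,400/2)×11.6 = $1,364.76 + $8,120.00 = $9,484.76.
Excess = $9,484.76 − $6,657.88 = $2,826.88.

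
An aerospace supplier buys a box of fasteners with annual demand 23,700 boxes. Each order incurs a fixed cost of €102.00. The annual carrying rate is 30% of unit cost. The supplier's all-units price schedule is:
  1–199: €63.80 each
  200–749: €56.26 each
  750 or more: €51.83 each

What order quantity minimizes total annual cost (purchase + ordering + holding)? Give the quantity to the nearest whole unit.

Q* ≈ 750 boxes

Holding cost per unit per year at price C is H = 0.30·C.
Candidates are each tier's EOQ (if it falls in that tier) and each price-break quantity.
Tier 1 (€63.80): EOQ = 502.6 exceeds tier's upper bound 199, so this tier is dominated.
EOQ at €56.26 = 535.2 (feasible in tier 2): TC = 23,700×€56.26 + (23,700/535.2)×102 + (535.2/2)×0.30×€56.26 = €1,342,395.37.
EOQ at €51.83 = 557.6 < 750, so use break Q=750: TC = 23,700×€51.83 + (23,700/750.0)×102 + (750.0/2)×0.30×€51.83 = €1,237,425.07.
Lowest total cost is €1,237,425.07 at Q = 750.0.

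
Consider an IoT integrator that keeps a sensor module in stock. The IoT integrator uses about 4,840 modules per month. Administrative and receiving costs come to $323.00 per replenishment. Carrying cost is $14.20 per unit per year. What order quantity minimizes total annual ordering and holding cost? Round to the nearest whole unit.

Annual demand D = 4,840 × 12 = 58,080.
EOQ = √(2DS / H) = √(2 × 58,080 × 323 / 14.2).
= √(37,519,680 / 14.2) = √2,642,230.9859 ≈ 1625.494.

Q* ≈ 1,625 modules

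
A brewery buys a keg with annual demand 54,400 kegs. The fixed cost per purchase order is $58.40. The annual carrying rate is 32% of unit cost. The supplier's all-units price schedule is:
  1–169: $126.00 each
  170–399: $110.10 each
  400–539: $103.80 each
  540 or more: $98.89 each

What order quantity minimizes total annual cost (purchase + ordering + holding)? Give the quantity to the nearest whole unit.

Holding cost per unit per year at price C is H = 0.32·C.
Evaluate total cost at each tier's feasible EOQ or, if the EOQ is below the tier, at the tier's minimum quantity.
Tier 1 ($126.00): EOQ = 397.0 exceeds tier's upper bound 169, so this tier is dominated.
Tier 2 ($110.10): EOQ = 424.7 exceeds tier's upper bound 399, so this tier is dominated.
EOQ at $103.80 = 437.4 (feasible in tier 3): TC = 54,400×$103.80 + (54,400/437.4)×58.4 + (437.4/2)×0.32×$103.80 = $5,661,247.62.
EOQ at $98.89 = 448.1 < 540, so use break Q=540: TC = 54,400×$98.89 + (54,400/540.0)×58.4 + (540.0/2)×0.32×$98.89 = $5,394,043.36.
Lowest total cost is $5,394,043.36 at Q = 540.0.

Q* ≈ 540 kegs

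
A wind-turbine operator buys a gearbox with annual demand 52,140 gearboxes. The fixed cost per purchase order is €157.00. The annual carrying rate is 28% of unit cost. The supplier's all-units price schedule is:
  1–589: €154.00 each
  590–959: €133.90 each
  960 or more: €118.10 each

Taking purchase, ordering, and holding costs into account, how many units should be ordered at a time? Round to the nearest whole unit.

Holding cost per unit per year at price C is H = 0.28·C.
Candidates are each tier's EOQ (if it falls in that tier) and each price-break quantity.
Tier 1 (€154.00): EOQ = 616.2 exceeds tier's upper bound 589, so this tier is dominated.
EOQ at €133.90 = 660.8 (feasible in tier 2): TC = 52,140×€133.90 + (52,140/660.8)×157 + (660.8/2)×0.28×€133.90 = €7,006,321.34.
EOQ at €118.10 = 703.6 < 960, so use break Q=960: TC = 52,140×€118.10 + (52,140/960.0)×157 + (960.0/2)×0.28×€118.10 = €6,182,133.70.
Lowest total cost is €6,182,133.70 at Q = 960.0.

Q* ≈ 960 gearboxes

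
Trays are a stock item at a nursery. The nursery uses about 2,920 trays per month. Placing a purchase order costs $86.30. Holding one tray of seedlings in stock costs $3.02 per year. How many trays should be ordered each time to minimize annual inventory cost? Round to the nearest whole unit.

Q* ≈ 1,415 trays

Annual demand D = 2,920 × 12 = 35,040.
EOQ = √(2DS / H) = √(2 × 35,040 × 86.3 / 3.02).
= √(6,047,904 / 3.02) = √2,002,617.2185 ≈ 1415.139.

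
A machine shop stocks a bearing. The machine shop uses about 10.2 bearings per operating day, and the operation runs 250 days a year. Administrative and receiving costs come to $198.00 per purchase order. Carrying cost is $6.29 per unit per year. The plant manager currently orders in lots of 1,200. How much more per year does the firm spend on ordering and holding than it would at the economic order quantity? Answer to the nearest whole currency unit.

Annual demand D = 10.2 × 250 = 2,550.
EOQ = √(2DS/H) = √(2 × 2,550 × 198 / 6.29) ≈ 400.68.
Cost at Q* = (D/Q*)S + (Q*/2)H = √(2DSH) ≈ $2,520.25.
Cost at Q = 1,200: (2,550/1,200)×198 + (1,200/2)×6.29 = $420.75 + $3,774.00 = $4,194.75.
Excess = $4,194.75 − $2,520.25 = $1,674.50.

Extra cost ≈ $1,675 per year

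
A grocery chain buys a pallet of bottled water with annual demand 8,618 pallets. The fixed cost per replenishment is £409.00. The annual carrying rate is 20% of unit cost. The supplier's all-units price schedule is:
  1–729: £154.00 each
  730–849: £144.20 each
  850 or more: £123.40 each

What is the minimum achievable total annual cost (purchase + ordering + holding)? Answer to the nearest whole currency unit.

Holding cost per unit per year at price C is H = 0.20·C.
Evaluate total cost at each tier's feasible EOQ or, if the EOQ is below the tier, at the tier's minimum quantity.
EOQ at £154.00 = 478.4 (feasible in tier 1): TC = 8,618×£154.00 + (8,618/478.4)×409 + (478.4/2)×0.20×£154.00 = £1,341,907.17.
EOQ at £144.20 = 494.4 < 730, so use break Q=730: TC = 8,618×£144.20 + (8,618/730.0)×409 + (730.0/2)×0.20×£144.20 = £1,258,070.64.
EOQ at £123.40 = 534.5 < 850, so use break Q=850: TC = 8,618×£123.40 + (8,618/850.0)×409 + (850.0/2)×0.20×£123.40 = £1,078,096.98.
Lowest total cost among the candidates is at Q = 850.0.

TC* ≈ £1,078,097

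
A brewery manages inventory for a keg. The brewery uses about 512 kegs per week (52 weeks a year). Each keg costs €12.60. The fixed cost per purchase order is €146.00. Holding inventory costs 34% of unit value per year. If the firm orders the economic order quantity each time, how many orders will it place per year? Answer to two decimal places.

Annual demand D = 512 × 52 = 26,624.
Holding cost H = 0.34 × €12.60 = €4.2840 per unit per year.
The optimal lot size = √(2DS/H) = √(2 × 26,624 × 146 / 4.284) ≈ 1347.11.
Orders per year = D / Q* = 26,624 / 1347.11 ≈ 19.764.

N ≈ 19.76 orders per year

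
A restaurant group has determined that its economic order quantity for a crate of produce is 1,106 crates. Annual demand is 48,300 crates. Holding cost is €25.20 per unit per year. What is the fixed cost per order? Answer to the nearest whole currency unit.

Invert the EOQ relation Q*² = 2DS/H.
From Q* = √(2DS/H): S = Q*²H / (2D) = 1,106² × 25.2 / (2 × 48,300) = 319.1050.

S ≈ €319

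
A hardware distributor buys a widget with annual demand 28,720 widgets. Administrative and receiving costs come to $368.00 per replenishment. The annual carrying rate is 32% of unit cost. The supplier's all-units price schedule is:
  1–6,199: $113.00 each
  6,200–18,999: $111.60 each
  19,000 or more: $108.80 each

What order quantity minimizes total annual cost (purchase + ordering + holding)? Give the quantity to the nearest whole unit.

Q* ≈ 765 widgets

Holding cost per unit per year at price C is H = 0.32·C.
Evaluate total cost at each tier's feasible EOQ or, if the EOQ is below the tier, at the tier's minimum quantity.
EOQ at $113.00 = 764.6 (feasible in tier 1): TC = 28,720×$113.00 + (28,720/764.6)×368 + (764.6/2)×0.32×$113.00 = $3,273,006.83.
EOQ at $111.60 = 769.4 < 6200, so use break Q=6200: TC = 28,720×$111.60 + (28,720/6200.0)×368 + (6200.0/2)×0.32×$111.60 = $3,317,563.87.
EOQ at $108.80 = 779.2 < 19000, so use break Q=19000: TC = 28,720×$108.80 + (28,720/19000.0)×368 + (19000.0/2)×0.32×$108.80 = $3,456,044.26.
Lowest total cost is $3,273,006.83 at Q = 764.6.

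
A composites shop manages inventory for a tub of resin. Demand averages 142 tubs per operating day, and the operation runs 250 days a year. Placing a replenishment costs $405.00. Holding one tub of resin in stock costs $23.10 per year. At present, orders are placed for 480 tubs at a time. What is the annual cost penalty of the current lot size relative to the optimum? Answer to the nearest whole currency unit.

Annual demand D = 142 × 250 = 35,500.
EOQ = √(2DS/H) = √(2 × 35,500 × 405 / 23.1) ≈ 1115.71.
Cost at Q* = (D/Q*)S + (Q*/2)H = √(2DSH) ≈ $25,772.86.
Cost at Q = 480: (35,500/480)×405 + (480/2)×23.1 = $29,953.12 + $5,544.00 = $35,497.12.
Excess = $35,497.12 − $25,772.86 = $9,724.26.

Extra cost ≈ $9,724 per year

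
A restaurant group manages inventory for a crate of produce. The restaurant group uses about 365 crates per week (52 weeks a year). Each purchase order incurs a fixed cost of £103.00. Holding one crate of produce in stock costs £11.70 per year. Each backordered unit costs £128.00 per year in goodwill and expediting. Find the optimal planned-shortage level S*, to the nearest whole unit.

S* ≈ 51 crates

Annual demand D = 365 × 52 = 18,980.
With planned backorders, Q* = √(2DS/H) · √((H+B)/B).
√(2DS/H) = √(2 × 18,980 × 103 / 11.7) = 578.081.
√((H+B)/B) = √((11.7+128)/128) = 1.0447.
Q* ≈ 603.924.
S* = Q* · H/(H+B) = 603.924 × 11.7/139.7 ≈ 50.579.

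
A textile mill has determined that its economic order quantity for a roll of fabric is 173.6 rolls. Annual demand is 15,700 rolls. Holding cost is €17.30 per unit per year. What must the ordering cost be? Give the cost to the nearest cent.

Squaring Q* = √(2DS/H) gives Q*² = 2DS/H.
From Q* = √(2DS/H): S = Q*²H / (2D) = 173.6² × 17.3 / (2 × 15,700) = 16.6041.

S ≈ €16.60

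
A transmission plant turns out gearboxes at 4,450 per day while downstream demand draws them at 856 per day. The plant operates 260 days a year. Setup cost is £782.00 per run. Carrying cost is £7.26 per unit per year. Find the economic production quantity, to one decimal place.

Q* ≈ 7,704.9 gearboxes

Annual demand D = 856 × 260 = 222,560.
Production build-up factor (1 − d/p) = 1 − 856/4,450 = 0.8076.
Q* = √(2DS / (H(1 − d/p))) = √(2 × 222,560 × 782 / (7.26 × 0.8076)).
= √(348,083,840 / 5.8635) ≈ 7704.857.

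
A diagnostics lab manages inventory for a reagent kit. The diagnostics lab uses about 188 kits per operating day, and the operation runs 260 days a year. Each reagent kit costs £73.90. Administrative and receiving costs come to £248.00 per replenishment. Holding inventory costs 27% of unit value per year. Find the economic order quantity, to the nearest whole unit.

Q* ≈ 1,102 kits

Annual demand D = 188 × 260 = 48,880.
Holding cost H = 0.27 × £73.90 = £19.9530 per unit per year.
EOQ = √(2DS / H) = √(2 × 48,880 × 248 / 19.953).
= √(24,244,480 / 19.953) = √1,215,079.4367 ≈ 1102.306.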